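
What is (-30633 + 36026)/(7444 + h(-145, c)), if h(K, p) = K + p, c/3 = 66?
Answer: 5393/7497 ≈ 0.71935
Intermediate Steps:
c = 198 (c = 3*66 = 198)
(-30633 + 36026)/(7444 + h(-145, c)) = (-30633 + 36026)/(7444 + (-145 + 198)) = 5393/(7444 + 53) = 5393/7497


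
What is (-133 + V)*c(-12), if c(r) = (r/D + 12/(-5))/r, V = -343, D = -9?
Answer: -1904/45 ≈ -42.311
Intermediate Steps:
c(r) = (-12/5 - r/9)/r (c(r) = (r/(-9) + 12/(-5))/r = (r*(-⅑) + 12*(-⅕))/r = (-r/9 - 12/5)/r = (-12/5 - r/9)/r)
(-133 + V)*c(-12) = (-133 - 343)*((1/45)*(-108 - 5*(-12))/(-12)) = -476*(-1)*(-108 + 60)/(45*12) = -476*(-1)*(-48)/(45*12) = -476*4/45 = -1904/45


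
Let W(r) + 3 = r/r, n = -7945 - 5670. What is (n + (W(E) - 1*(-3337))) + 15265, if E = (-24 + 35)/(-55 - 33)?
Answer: 4985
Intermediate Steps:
E = -⅛ (E = 11/(-88) = 11*(-1/88) = -⅛ ≈ -0.12500)
n = -13615
W(r) = -2 (W(r) = -3 + r/r = -3 + 1 = -2)
(n + (W(E) - 1*(-3337))) + 15265 = (-13615 + (-2 - 1*(-3337))) + 15265 = (-13615 + (-2 + 3337)) + 15265 = (-13615 + 3335) + 15265 = -10280 + 15265 = 4985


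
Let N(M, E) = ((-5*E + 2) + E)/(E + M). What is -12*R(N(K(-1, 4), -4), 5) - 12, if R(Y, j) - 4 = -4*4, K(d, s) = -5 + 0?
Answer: 132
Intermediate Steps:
K(d, s) = -5
N(M, E) = (2 - 4*E)/(E + M) (N(M, E) = ((2 - 5*E) + E)/(E + M) = (2 - 4*E)/(E + M))
R(Y, j) = -12 (R(Y, j) = 4 - 4*4 = 4 - 16 = -12)
-12*R(N(K(-1, 4), -4), 5) - 12 = -12*(-12) - 12 = 144 - 12 = 132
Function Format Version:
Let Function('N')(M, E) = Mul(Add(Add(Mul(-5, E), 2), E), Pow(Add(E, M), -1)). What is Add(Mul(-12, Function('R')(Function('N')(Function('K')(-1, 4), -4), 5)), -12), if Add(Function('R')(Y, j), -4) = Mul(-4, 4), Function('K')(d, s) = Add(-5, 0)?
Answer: 132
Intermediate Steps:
Function('K')(d, s) = -5
Function('N')(M, E) = Mul(Pow(Add(E, M), -1), Add(2, Mul(-4, E))) (Function('N')(M, E) = Mul(Add(Add(2, Mul(-5, E)), E), Pow(Add(E, M), -1)) = Mul(Add(2, Mul(-4, E)), Pow(Add(E, M), -1)) = Mul(Pow(Add(E, M), -1), Add(2, Mul(-4, E))))
Function('R')(Y, j) = -12 (Function('R')(Y, j) = Add(4, Mul(-4, 4)) = Add(4, -16) = -12)
Add(Mul(-12, Function('R')(Function('N')(Function('K')(-1, 4), -4), 5)), -12) = Add(Mul(-12, -12), -12) = Add(144, -12) = 132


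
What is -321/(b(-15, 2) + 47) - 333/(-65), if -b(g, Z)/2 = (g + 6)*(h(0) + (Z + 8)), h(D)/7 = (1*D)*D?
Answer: 54726/14755 ≈ 3.7090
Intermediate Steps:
h(D) = 7*D**2 (h(D) = 7*((1*D)*D) = 7*(D*D) = 7*D**2)
b(g, Z) = -2*(6 + g)*(8 + Z) (b(g, Z) = -2*(g + 6)*(7*0**2 + (Z + 8)) = -2*(6 + g)*(7*0 + (8 + Z)) = -2*(6 + g)*(0 + (8 + Z)) = -2*(6 + g)*(8 + Z))
-321/(b(-15, 2) + 47) - 333/(-65) = -321/((-96 - 16*(-15) - 12*2 - 2*2*(-15)) + 47) - 333/(-65) = -321/((-96 + 240 - 24 + 60) + 47) - 333*(-1/65) = -321/(180 + 47) + 333/65 = -321/227 + 333/65 = 54726/14755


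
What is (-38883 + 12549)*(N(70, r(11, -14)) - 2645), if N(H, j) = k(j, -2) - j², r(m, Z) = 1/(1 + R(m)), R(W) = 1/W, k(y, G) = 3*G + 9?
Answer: 556772447/8 ≈ 6.9597e+7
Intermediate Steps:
k(y, G) = 9 + 3*G
r(m, Z) = 1/(1 + 1/m)
N(H, j) = 3 - j² (N(H, j) = (9 + 3*(-2)) - j² = (9 - 6) - j² = 3 - j²)
(-38883 + 12549)*(N(70, r(11, -14)) - 2645) = (-38883 + 12549)*((3 - (11/(1 + 11))²) - 2645) = -26334*((3 - (11/12)²) - 2645) = -26334*((3 - 1*121/144) - 2645) = -26334*((3 - 121/144) - 2645) = -26334*(311/144 - 2645) = -26334*(-380569/144) = 556772447/8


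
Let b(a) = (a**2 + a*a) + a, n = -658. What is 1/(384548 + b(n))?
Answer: 1/1249818 ≈ 8.0012e-7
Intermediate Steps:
b(a) = a + 2*a**2 (b(a) = (a**2 + a**2) + a = 2*a**2 + a = a + 2*a**2)
1/(384548 + b(n)) = 1/(384548 - 658*(1 + 2*(-658))) = 1/(384548 - 658*(1 - 1316)) = 1/(384548 - 658*(-1315)) = 1/(384548 + 865270) = 1/1249818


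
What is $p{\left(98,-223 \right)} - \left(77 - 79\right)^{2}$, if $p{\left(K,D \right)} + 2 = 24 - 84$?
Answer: $-66$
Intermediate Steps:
$p{\left(K,D \right)} = -62$ ($p{\left(K,D \right)} = -2 + \left(24 - 84\right) = -2 - 60 = -62$)
$p{\left(98,-223 \right)} - \left(77 - 79\right)^{2} = -62 - \left(77 - 79\right)^{2} = -62 - \left(-2\right)^{2} = -62 - 4 = -66$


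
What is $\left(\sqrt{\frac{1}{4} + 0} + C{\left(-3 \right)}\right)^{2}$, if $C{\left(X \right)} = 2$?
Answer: $\frac{25}{4} \approx 6.25$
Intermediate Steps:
$\left(\sqrt{\frac{1}{4} + 0} + C{\left(-3 \right)}\right)^{2} = \left(\sqrt{\frac{1}{4} + 0} + 2\right)^{2} = \left(\sqrt{\frac{1}{4}} + 2\right)^{2} = \left(\frac{1}{2} + 2\right)^{2} = \left(\frac{5}{2}\right)^{2} = \frac{25}{4}$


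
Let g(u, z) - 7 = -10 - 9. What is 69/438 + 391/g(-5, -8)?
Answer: -28405/876 ≈ -32.426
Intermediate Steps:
g(u, z) = -12 (g(u, z) = 7 + (-10 - 9) = 7 - 19 = -12)
69/438 + 391/g(-5, -8) = 69/438 + 391/(-12) = 69*(1/438) + 391*(-1/12) = 23/146 - 391/12 = -28405/876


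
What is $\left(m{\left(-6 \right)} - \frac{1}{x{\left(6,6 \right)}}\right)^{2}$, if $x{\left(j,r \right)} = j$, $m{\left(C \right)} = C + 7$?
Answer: $\frac{25}{36} \approx 0.69444$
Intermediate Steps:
$m{\left(C \right)} = 7 + C$
$\left(m{\left(-6 \right)} - \frac{1}{x{\left(6,6 \right)}}\right)^{2} = \left(\left(7 - 6\right) - \frac{1}{6}\right)^{2} = \left(1 - \frac{1}{6}\right)^{2} = \left(\frac{5}{6}\right)^{2} = \frac{25}{36}$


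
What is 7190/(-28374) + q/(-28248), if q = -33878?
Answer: 21059757/22264132 ≈ 0.94590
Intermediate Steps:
7190/(-28374) + q/(-28248) = 7190/(-28374) - 33878/(-28248) = 7190*(-1/28374) - 33878*(-1/28248) = -3595/14187 + 16939/14124 = 21059757/22264132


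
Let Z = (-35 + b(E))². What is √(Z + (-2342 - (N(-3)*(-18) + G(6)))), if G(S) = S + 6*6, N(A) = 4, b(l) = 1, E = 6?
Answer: 34*I ≈ 34.0*I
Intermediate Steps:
G(S) = 36 + S (G(S) = S + 36 = 36 + S)
Z = 1156 (Z = (-35 + 1)² = (-34)² = 1156)
√(Z + (-2342 - (N(-3)*(-18) + G(6)))) = √(1156 + (-2342 - (4*(-18) + (36 + 6)))) = √(1156 + (-2342 - (-72 + 42))) = √(1156 + (-2342 - 1*(-30))) = √(1156 + (-2342 + 30)) = √(1156 - 2312) = √(-1156) = 34*I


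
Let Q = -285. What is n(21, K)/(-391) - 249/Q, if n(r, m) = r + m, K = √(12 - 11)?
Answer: 30363/37145 ≈ 0.81742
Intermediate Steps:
K = 1 (K = √1 = 1)
n(r, m) = m + r
n(21, K)/(-391) - 249/Q = (1 + 21)/(-391) - 249/(-285) = 22*(-1/391) - 249*(-1/285) = -22/391 + 83/95 = 30363/37145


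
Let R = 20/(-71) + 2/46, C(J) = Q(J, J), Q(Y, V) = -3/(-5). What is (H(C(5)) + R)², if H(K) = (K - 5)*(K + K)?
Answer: 50751528961/1666680625 ≈ 30.451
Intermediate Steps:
Q(Y, V) = ⅗ (Q(Y, V) = -3*(-⅕) = ⅗)
C(J) = ⅗
H(K) = 2*K*(-5 + K) (H(K) = (-5 + K)*(2*K) = 2*K*(-5 + K))
R = -389/1633 (R = 20*(-1/71) + 2*(1/46) = -20/71 + 1/23 = -389/1633 ≈ -0.23821)
(H(C(5)) + R)² = (2*(⅗)*(-5 + ⅗) - 389/1633)² = (2*(⅗)*(-22/5) - 389/1633)² = (-132/25 - 389/1633)² = (-225281/40825)² = 50751528961/1666680625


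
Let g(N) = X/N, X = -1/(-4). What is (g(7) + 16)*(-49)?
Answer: -3143/4 ≈ -785.75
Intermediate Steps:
X = ¼ (X = -1*(-¼) = ¼ ≈ 0.25000)
g(N) = 1/(4*N)
(g(7) + 16)*(-49) = ((¼)/7 + 16)*(-49) = ((¼)*(⅐) + 16)*(-49) = (1/28 + 16)*(-49) = (449/28)*(-49) = -3143/4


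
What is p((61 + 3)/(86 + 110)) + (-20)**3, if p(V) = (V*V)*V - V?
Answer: -941226320/117649 ≈ -8000.3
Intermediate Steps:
p(V) = V**3 - V (p(V) = V**2*V - V = V**3 - V)
p((61 + 3)/(86 + 110)) + (-20)**3 = (((61 + 3)/(86 + 110))**3 - (61 + 3)/(86 + 110)) + (-20)**3 = ((64/196)**3 - 64/196) - 8000 = ((64*(1/196))**3 - 64/196) - 8000 = ((16/49)**3 - 1*16/49) - 8000 = (4096/117649 - 16/49) - 8000 = -34320/117649 - 8000 = -941226320/117649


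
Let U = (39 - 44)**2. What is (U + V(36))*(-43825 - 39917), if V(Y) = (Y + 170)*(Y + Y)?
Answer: -1244154894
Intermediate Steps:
U = 25 (U = (-5)**2 = 25)
V(Y) = 2*Y*(170 + Y) (V(Y) = (170 + Y)*(2*Y) = 2*Y*(170 + Y))
(U + V(36))*(-43825 - 39917) = (25 + 2*36*(170 + 36))*(-43825 - 39917) = (25 + 2*36*206)*(-83742) = (25 + 14832)*(-83742) = 14857*(-83742) = -1244154894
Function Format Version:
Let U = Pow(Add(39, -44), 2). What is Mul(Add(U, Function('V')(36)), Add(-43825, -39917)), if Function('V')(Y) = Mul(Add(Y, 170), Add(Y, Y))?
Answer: -1244154894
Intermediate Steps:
U = 25 (U = Pow(-5, 2) = 25)
Function('V')(Y) = Mul(2, Y, Add(170, Y)) (Function('V')(Y) = Mul(Add(170, Y), Mul(2, Y)) = Mul(2, Y, Add(170, Y)))
Mul(Add(U, Function('V')(36)), Add(-43825, -39917)) = Mul(Add(25, Mul(2, 36, Add(170, 36))), Add(-43825, -39917)) = Mul(Add(25, Mul(2, 36, 206)), -83742) = Mul(Add(25, 14832), -83742) = Mul(14857, -83742) = -1244154894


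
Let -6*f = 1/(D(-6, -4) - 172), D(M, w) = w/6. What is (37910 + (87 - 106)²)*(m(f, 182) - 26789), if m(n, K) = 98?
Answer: -1021491261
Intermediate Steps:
D(M, w) = w/6 (D(M, w) = w*(⅙) = w/6)
f = 1/1036 (f = -1/(6*((⅙)*(-4) - 172)) = -1/(6*(-⅔ - 172)) = -1/(6*(-518/3)) = -⅙*(-3/518) = 1/1036 ≈ 0.00096525)
(37910 + (87 - 106)²)*(m(f, 182) - 26789) = (37910 + (87 - 106)²)*(98 - 26789) = (37910 + (-19)²)*(-26691) = (37910 + 361)*(-26691) = 38271*(-26691) = -1021491261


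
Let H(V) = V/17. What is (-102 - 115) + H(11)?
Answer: -3678/17 ≈ -216.35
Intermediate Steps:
H(V) = V/17 (H(V) = V*(1/17) = V/17)
(-102 - 115) + H(11) = (-102 - 115) + (1/17)*11 = -217 + 11/17 = -3678/17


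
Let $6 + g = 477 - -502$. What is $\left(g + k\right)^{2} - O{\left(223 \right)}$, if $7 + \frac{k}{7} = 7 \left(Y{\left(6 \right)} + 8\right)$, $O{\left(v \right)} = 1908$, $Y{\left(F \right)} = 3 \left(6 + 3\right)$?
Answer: $6962413$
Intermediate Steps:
$Y{\left(F \right)} = 27$ ($Y{\left(F \right)} = 3 \cdot 9 = 27$)
$k = 1666$ ($k = -49 + 7 \cdot 7 \left(27 + 8\right) = -49 + 7 \cdot 7 \cdot 35 = -49 + 7 \cdot 245 = -49 + 1715 = 1666$)
$g = 973$ ($g = -6 + \left(477 - -502\right) = -6 + \left(477 + 502\right) = -6 + 979 = 973$)
$\left(g + k\right)^{2} - O{\left(223 \right)} = \left(973 + 1666\right)^{2} - 1908 = 2639^{2} - 1908 = 6964321 - 1908 = 6962413$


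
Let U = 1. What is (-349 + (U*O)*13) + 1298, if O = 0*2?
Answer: 949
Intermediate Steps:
O = 0
(-349 + (U*O)*13) + 1298 = (-349 + (1*0)*13) + 1298 = (-349 + 0*13) + 1298 = (-349 + 0) + 1298 = -349 + 1298 = 949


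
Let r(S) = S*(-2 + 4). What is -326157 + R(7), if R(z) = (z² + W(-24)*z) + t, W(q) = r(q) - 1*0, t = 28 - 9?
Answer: -326425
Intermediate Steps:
r(S) = 2*S (r(S) = S*2 = 2*S)
t = 19
W(q) = 2*q (W(q) = 2*q - 1*0 = 2*q + 0 = 2*q)
R(z) = 19 + z² - 48*z (R(z) = (z² + (2*(-24))*z) + 19 = (z² - 48*z) + 19 = 19 + z² - 48*z)
-326157 + R(7) = -326157 + (19 + 7² - 48*7) = -326157 + (19 + 49 - 336) = -326157 - 268 = -326425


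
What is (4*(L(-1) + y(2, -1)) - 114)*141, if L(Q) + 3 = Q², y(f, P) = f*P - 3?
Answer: -20022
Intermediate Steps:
y(f, P) = -3 + P*f (y(f, P) = P*f - 3 = -3 + P*f)
L(Q) = -3 + Q²
(4*(L(-1) + y(2, -1)) - 114)*141 = (4*((-3 + (-1)²) + (-3 - 1*2)) - 114)*141 = (4*((-3 + 1) + (-3 - 2)) - 114)*141 = (4*(-2 - 5) - 114)*141 = (4*(-7) - 114)*141 = (-28 - 114)*141 = -142*141 = -20022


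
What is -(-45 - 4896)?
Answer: 4941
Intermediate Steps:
-(-45 - 4896) = -1*(-4941) = 4941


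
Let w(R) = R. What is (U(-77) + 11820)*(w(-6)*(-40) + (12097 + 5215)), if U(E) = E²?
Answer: 311530448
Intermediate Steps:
(U(-77) + 11820)*(w(-6)*(-40) + (12097 + 5215)) = ((-77)² + 11820)*(-6*(-40) + (12097 + 5215)) = (5929 + 11820)*(240 + 17312) = 17749*17552 = 311530448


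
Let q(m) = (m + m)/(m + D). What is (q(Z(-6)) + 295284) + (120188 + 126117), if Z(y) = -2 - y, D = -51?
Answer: 25454675/47 ≈ 5.4159e+5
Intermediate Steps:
q(m) = 2*m/(-51 + m) (q(m) = (m + m)/(m - 51) = (2*m)/(-51 + m) = 2*m/(-51 + m))
(q(Z(-6)) + 295284) + (120188 + 126117) = (2*(-2 - 1*(-6))/(-51 + (-2 - 1*(-6))) + 295284) + (120188 + 126117) = (2*(-2 + 6)/(-51 + (-2 + 6)) + 295284) + 246305 = (2*4/(-51 + 4) + 295284) + 246305 = (2*4/(-47) + 295284) + 246305 = (2*4*(-1/47) + 295284) + 246305 = (-8/47 + 295284) + 246305 = 13878340/47 + 246305 = 25454675/47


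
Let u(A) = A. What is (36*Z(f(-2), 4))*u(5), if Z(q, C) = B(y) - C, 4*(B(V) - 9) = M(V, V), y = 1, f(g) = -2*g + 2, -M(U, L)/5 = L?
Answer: 675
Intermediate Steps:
M(U, L) = -5*L
f(g) = 2 - 2*g
B(V) = 9 - 5*V/4 (B(V) = 9 + (-5*V)/4 = 9 - 5*V/4)
Z(q, C) = 31/4 - C (Z(q, C) = (9 - 5/4*1) - C = (9 - 5/4) - C = 31/4 - C)
(36*Z(f(-2), 4))*u(5) = (36*(31/4 - 1*4))*5 = (36*(31/4 - 4))*5 = (36*(15/4))*5 = 135*5 = 675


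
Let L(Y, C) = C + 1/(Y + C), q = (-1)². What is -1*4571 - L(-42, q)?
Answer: -187451/41 ≈ -4572.0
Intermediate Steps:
q = 1
L(Y, C) = C + 1/(C + Y)
-1*4571 - L(-42, q) = -1*4571 - (1 + 1² + 1*(-42))/(1 - 42) = -4571 - (1 + 1 - 42)/(-41) = -4571 - (-1)*(-40)/41 = -4571 - 1*40/41 = -4571 - 40/41 = -187451/41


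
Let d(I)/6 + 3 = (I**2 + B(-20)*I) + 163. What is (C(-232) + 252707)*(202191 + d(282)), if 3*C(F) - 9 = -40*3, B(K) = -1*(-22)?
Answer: 181295525730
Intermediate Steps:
B(K) = 22
C(F) = -37 (C(F) = 3 + (-40*3)/3 = 3 + (1/3)*(-120) = 3 - 40 = -37)
d(I) = 960 + 6*I**2 + 132*I (d(I) = -18 + 6*((I**2 + 22*I) + 163) = -18 + 6*(163 + I**2 + 22*I) = -18 + (978 + 6*I**2 + 132*I) = 960 + 6*I**2 + 132*I)
(C(-232) + 252707)*(202191 + d(282)) = (-37 + 252707)*(202191 + (960 + 6*282**2 + 132*282)) = 252670*(202191 + (960 + 6*79524 + 37224)) = 252670*(202191 + (960 + 477144 + 37224)) = 252670*(202191 + 515328) = 252670*717519 = 181295525730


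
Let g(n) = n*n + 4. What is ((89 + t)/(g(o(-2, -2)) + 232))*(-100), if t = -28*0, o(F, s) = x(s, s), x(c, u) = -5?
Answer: -8900/261 ≈ -34.100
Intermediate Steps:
o(F, s) = -5
g(n) = 4 + n**2 (g(n) = n**2 + 4 = 4 + n**2)
t = 0
((89 + t)/(g(o(-2, -2)) + 232))*(-100) = ((89 + 0)/((4 + (-5)**2) + 232))*(-100) = (89/((4 + 25) + 232))*(-100) = (89/(29 + 232))*(-100) = (89/261)*(-100) = -8900/261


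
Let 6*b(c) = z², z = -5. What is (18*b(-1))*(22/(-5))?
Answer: -330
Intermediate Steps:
b(c) = 25/6 (b(c) = (⅙)*(-5)² = (⅙)*25 = 25/6)
(18*b(-1))*(22/(-5)) = (18*(25/6))*(22/(-5)) = 75*(22*(-⅕)) = 75*(-22/5) = -330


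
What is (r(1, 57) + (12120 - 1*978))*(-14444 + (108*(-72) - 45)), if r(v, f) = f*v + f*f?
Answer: -321684720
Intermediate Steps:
r(v, f) = f² + f*v (r(v, f) = f*v + f² = f² + f*v)
(r(1, 57) + (12120 - 1*978))*(-14444 + (108*(-72) - 45)) = (57*(57 + 1) + (12120 - 1*978))*(-14444 + (108*(-72) - 45)) = (57*58 + (12120 - 978))*(-14444 + (-7776 - 45)) = (3306 + 11142)*(-14444 - 7821) = 14448*(-22265) = -321684720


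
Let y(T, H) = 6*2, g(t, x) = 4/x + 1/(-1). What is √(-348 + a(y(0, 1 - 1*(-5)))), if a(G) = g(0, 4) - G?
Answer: 6*I*√10 ≈ 18.974*I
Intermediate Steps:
g(t, x) = -1 + 4/x (g(t, x) = 4/x + 1*(-1) = 4/x - 1 = -1 + 4/x)
y(T, H) = 12
a(G) = -G (a(G) = (4 - 1*4)/4 - G = (4 - 4)/4 - G = (¼)*0 - G = 0 - G = -G)
√(-348 + a(y(0, 1 - 1*(-5)))) = √(-348 - 1*12) = √(-348 - 12) = √(-360) = 6*I*√10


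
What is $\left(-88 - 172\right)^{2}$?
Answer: $67600$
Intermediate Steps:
$\left(-88 - 172\right)^{2} = \left(-260\right)^{2} = 67600$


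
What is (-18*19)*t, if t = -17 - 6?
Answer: 7866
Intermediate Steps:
t = -23
(-18*19)*t = -18*19*(-23) = -342*(-23) = 7866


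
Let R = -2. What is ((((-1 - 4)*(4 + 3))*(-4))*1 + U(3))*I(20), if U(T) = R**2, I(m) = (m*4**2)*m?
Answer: 921600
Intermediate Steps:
I(m) = 16*m**2 (I(m) = (m*16)*m = (16*m)*m = 16*m**2)
U(T) = 4 (U(T) = (-2)**2 = 4)
((((-1 - 4)*(4 + 3))*(-4))*1 + U(3))*I(20) = ((((-1 - 4)*(4 + 3))*(-4))*1 + 4)*(16*20**2) = ((-5*7*(-4))*1 + 4)*(16*400) = (-35*(-4)*1 + 4)*6400 = (140*1 + 4)*6400 = (140 + 4)*6400 = 144*6400 = 921600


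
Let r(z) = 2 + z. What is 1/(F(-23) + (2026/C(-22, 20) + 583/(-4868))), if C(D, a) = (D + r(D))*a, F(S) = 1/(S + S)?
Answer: -5878110/15009199 ≈ -0.39163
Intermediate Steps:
F(S) = 1/(2*S)
C(D, a) = a*(2 + 2*D) (C(D, a) = (D + (2 + D))*a = (2 + 2*D)*a = a*(2 + 2*D))
1/(F(-23) + (2026/C(-22, 20) + 583/(-4868))) = 1/((1/2)/(-23) + (2026/((2*20*(1 - 22))) + 583/(-4868))) = 1/((1/2)*(-1/23) + (2026/((2*20*(-21))) + 583*(-1/4868))) = 1/(-1/46 + (2026/(-840) - 583/4868)) = 1/(-1/46 + (2026*(-1/840) - 583/4868)) = 1/(-1/46 + (-1013/420 - 583/4868)) = 1/(-1/46 - 323509/127785) = 1/(-15009199/5878110) = -5878110/15009199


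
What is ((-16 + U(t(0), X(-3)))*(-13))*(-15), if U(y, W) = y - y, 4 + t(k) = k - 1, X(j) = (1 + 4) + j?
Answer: -3120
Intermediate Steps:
X(j) = 5 + j
t(k) = -5 + k (t(k) = -4 + (k - 1) = -4 + (-1 + k) = -5 + k)
U(y, W) = 0
((-16 + U(t(0), X(-3)))*(-13))*(-15) = ((-16 + 0)*(-13))*(-15) = -16*(-13)*(-15) = 208*(-15) = -3120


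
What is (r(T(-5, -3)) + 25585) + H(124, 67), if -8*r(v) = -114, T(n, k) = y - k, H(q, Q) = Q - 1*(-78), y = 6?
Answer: 102977/4 ≈ 25744.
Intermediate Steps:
H(q, Q) = 78 + Q (H(q, Q) = Q + 78 = 78 + Q)
T(n, k) = 6 - k
r(v) = 57/4 (r(v) = -⅛*(-114) = 57/4)
(r(T(-5, -3)) + 25585) + H(124, 67) = (57/4 + 25585) + (78 + 67) = 102397/4 + 145 = 102977/4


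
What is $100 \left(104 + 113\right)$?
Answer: $21700$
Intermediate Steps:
$100 \left(104 + 113\right) = 100 \cdot 217 = 21700$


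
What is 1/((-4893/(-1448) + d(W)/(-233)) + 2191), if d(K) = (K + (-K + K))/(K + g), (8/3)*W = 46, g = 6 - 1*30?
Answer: 3036456/6663169021 ≈ 0.00045571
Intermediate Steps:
g = -24 (g = 6 - 30 = -24)
W = 69/4 (W = (3/8)*46 = 69/4 ≈ 17.250)
d(K) = K/(-24 + K) (d(K) = (K + (-K + K))/(K - 24) = (K + 0)/(-24 + K) = K/(-24 + K))
1/((-4893/(-1448) + d(W)/(-233)) + 2191) = 1/((-4893/(-1448) + (69/(4*(-24 + 69/4)))/(-233)) + 2191) = 1/((-4893*(-1/1448) + (69/(4*(-27/4)))*(-1/233)) + 2191) = 1/((4893/1448 + ((69/4)*(-4/27))*(-1/233)) + 2191) = 1/((4893/1448 - 23/9*(-1/233)) + 2191) = 1/((4893/1448 + 23/2097) + 2191) = 1/(10293925/3036456 + 2191) = 1/(6663169021/3036456) = 3036456/6663169021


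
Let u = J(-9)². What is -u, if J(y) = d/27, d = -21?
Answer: -49/81 ≈ -0.60494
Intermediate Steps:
J(y) = -7/9 (J(y) = -21/27 = -21*1/27 = -7/9)
u = 49/81 (u = (-7/9)² = 49/81 ≈ 0.60494)
-u = -1*49/81 = -49/81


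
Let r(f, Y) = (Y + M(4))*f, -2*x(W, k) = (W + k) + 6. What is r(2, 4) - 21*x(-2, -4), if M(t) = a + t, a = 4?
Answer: 24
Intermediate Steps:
M(t) = 4 + t
x(W, k) = -3 - W/2 - k/2 (x(W, k) = -((W + k) + 6)/2 = -(6 + W + k)/2 = -3 - W/2 - k/2)
r(f, Y) = f*(8 + Y) (r(f, Y) = (Y + (4 + 4))*f = (Y + 8)*f = (8 + Y)*f = f*(8 + Y))
r(2, 4) - 21*x(-2, -4) = 2*(8 + 4) - 21*(-3 - ½*(-2) - ½*(-4)) = 2*12 - 21*(-3 + 1 + 2) = 24 - 21*0 = 24 + 0 = 24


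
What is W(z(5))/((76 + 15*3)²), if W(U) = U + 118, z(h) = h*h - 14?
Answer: 129/14641 ≈ 0.0088109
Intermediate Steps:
z(h) = -14 + h² (z(h) = h² - 14 = -14 + h²)
W(U) = 118 + U
W(z(5))/((76 + 15*3)²) = (118 + (-14 + 5²))/((76 + 15*3)²) = (118 + (-14 + 25))/((76 + 45)²) = (118 + 11)/(121²) = 129/14641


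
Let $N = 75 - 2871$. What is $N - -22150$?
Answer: $19354$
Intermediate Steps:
$N = -2796$ ($N = 75 - 2871 = -2796$)
$N - -22150 = -2796 - -22150 = -2796 + 22150 = 19354$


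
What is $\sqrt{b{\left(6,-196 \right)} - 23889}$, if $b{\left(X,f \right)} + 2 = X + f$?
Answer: $i \sqrt{24081} \approx 155.18 i$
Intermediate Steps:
$b{\left(X,f \right)} = -2 + X + f$ ($b{\left(X,f \right)} = -2 + \left(X + f\right) = -2 + X + f$)
$\sqrt{b{\left(6,-196 \right)} - 23889} = \sqrt{\left(-2 + 6 - 196\right) - 23889} = \sqrt{-192 - 23889} = \sqrt{-24081} = i \sqrt{24081}$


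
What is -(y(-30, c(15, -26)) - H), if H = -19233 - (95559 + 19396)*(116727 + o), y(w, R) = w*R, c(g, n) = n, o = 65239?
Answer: -20917921543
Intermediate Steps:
y(w, R) = R*w
H = -20917920763 (H = -19233 - (95559 + 19396)*(116727 + 65239) = -19233 - 114955*181966 = -19233 - 1*20917901530 = -19233 - 20917901530 = -20917920763)
-(y(-30, c(15, -26)) - H) = -(-26*(-30) - 1*(-20917920763)) = -(780 + 20917920763) = -1*20917921543 = -20917921543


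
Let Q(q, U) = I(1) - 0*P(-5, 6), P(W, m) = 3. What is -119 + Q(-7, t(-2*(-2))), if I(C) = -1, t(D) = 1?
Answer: -120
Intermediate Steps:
Q(q, U) = -1 (Q(q, U) = -1 - 0*3 = -1 - 1*0 = -1 + 0 = -1)
-119 + Q(-7, t(-2*(-2))) = -119 - 1 = -120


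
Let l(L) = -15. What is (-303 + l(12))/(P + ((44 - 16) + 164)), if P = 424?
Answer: -159/308 ≈ -0.51623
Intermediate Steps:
(-303 + l(12))/(P + ((44 - 16) + 164)) = (-303 - 15)/(424 + ((44 - 16) + 164)) = -318/(424 + (28 + 164)) = -318/(424 + 192) = -318/616 = -318*1/616 = -159/308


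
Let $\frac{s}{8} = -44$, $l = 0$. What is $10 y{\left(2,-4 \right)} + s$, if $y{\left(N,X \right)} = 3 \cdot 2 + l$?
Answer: $-292$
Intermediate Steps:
$s = -352$ ($s = 8 \left(-44\right) = -352$)
$y{\left(N,X \right)} = 6$ ($y{\left(N,X \right)} = 3 \cdot 2 + 0 = 6 + 0 = 6$)
$10 y{\left(2,-4 \right)} + s = 10 \cdot 6 - 352 = 60 - 352 = -292$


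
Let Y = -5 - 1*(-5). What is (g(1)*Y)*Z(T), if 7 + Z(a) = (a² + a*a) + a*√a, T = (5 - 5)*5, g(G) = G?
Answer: 0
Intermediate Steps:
Y = 0 (Y = -5 + 5 = 0)
T = 0 (T = 0*5 = 0)
Z(a) = -7 + a^(3/2) + 2*a² (Z(a) = -7 + ((a² + a*a) + a*√a) = -7 + ((a² + a²) + a^(3/2)) = -7 + (2*a² + a^(3/2)) = -7 + (a^(3/2) + 2*a²) = -7 + a^(3/2) + 2*a²)
(g(1)*Y)*Z(T) = (1*0)*(-7 + 0^(3/2) + 2*0²) = 0*(-7 + 0 + 2*0) = 0*(-7 + 0 + 0) = 0*(-7) = 0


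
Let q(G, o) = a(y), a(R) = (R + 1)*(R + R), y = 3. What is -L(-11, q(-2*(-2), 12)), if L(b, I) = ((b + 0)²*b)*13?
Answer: 17303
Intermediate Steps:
a(R) = 2*R*(1 + R) (a(R) = (1 + R)*(2*R) = 2*R*(1 + R))
q(G, o) = 24 (q(G, o) = 2*3*(1 + 3) = 2*3*4 = 24)
L(b, I) = 13*b³ (L(b, I) = (b²*b)*13 = b³*13 = 13*b³)
-L(-11, q(-2*(-2), 12)) = -13*(-11)³ = -13*(-1331) = -1*(-17303) = 17303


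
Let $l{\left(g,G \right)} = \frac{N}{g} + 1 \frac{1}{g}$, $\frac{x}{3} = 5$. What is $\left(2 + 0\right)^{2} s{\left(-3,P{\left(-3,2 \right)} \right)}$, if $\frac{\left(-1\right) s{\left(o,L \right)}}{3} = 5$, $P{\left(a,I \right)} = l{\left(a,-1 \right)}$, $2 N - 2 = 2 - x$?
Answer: $-60$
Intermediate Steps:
$x = 15$ ($x = 3 \cdot 5 = 15$)
$N = - \frac{11}{2}$ ($N = 1 + \frac{2 - 15}{2} = 1 + \frac{1}{2} \left(-13\right) = 1 - \frac{13}{2} = - \frac{11}{2} \approx -5.5$)
$l{\left(g,G \right)} = - \frac{9}{2 g}$ ($l{\left(g,G \right)} = - \frac{11}{2 g} + 1 \frac{1}{g} = - \frac{11}{2 g} + \frac{1}{g} = - \frac{9}{2 g}$)
$P{\left(a,I \right)} = - \frac{9}{2 a}$
$s{\left(o,L \right)} = -15$ ($s{\left(o,L \right)} = \left(-3\right) 5 = -15$)
$\left(2 + 0\right)^{2} s{\left(-3,P{\left(-3,2 \right)} \right)} = \left(2 + 0\right)^{2} \left(-15\right) = 2^{2} \left(-15\right) = 4 \left(-15\right) = -60$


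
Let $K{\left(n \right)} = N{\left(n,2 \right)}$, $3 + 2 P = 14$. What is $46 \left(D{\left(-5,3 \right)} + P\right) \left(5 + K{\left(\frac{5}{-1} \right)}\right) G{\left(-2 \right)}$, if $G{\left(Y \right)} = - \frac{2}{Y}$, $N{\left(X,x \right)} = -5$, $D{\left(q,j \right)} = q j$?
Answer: $0$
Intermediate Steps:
$P = \frac{11}{2}$ ($P = - \frac{3}{2} + \frac{1}{2} \cdot 14 = - \frac{3}{2} + 7 = \frac{11}{2} \approx 5.5$)
$D{\left(q,j \right)} = j q$
$K{\left(n \right)} = -5$
$46 \left(D{\left(-5,3 \right)} + P\right) \left(5 + K{\left(\frac{5}{-1} \right)}\right) G{\left(-2 \right)} = 46 \left(3 \left(-5\right) + \frac{11}{2}\right) \left(5 - 5\right) \left(- \frac{2}{-2}\right) = 46 \left(-15 + \frac{11}{2}\right) 0 \left(\left(-2\right) \left(- \frac{1}{2}\right)\right) = 46 \left(\left(- \frac{19}{2}\right) 0\right) 1 = 46 \cdot 0 \cdot 1 = 0 \cdot 1 = 0$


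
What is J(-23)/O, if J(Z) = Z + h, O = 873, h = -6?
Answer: -29/873 ≈ -0.033219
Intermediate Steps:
J(Z) = -6 + Z (J(Z) = Z - 6 = -6 + Z)
J(-23)/O = (-6 - 23)/873 = -29*1/873 = -29/873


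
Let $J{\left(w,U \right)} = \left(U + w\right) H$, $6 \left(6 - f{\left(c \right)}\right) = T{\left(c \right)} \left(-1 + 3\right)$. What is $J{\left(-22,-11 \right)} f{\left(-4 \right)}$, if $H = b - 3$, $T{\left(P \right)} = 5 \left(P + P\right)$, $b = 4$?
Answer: $-638$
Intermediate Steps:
$T{\left(P \right)} = 10 P$ ($T{\left(P \right)} = 5 \cdot 2 P = 10 P$)
$H = 1$ ($H = 4 - 3 = 1$)
$f{\left(c \right)} = 6 - \frac{10 c}{3}$ ($f{\left(c \right)} = 6 - \frac{10 c \left(-1 + 3\right)}{6} = 6 - \frac{10 c 2}{6} = 6 - \frac{20 c}{6} = 6 - \frac{10 c}{3}$)
$J{\left(w,U \right)} = U + w$ ($J{\left(w,U \right)} = \left(U + w\right) 1 = U + w$)
$J{\left(-22,-11 \right)} f{\left(-4 \right)} = \left(-11 - 22\right) \left(6 - - \frac{40}{3}\right) = - 33 \left(6 + \frac{40}{3}\right) = \left(-33\right) \frac{58}{3} = -638$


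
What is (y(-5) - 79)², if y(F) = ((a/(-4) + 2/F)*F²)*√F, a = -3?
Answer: 93731/16 - 2765*I*√5/2 ≈ 5858.2 - 3091.4*I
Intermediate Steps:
y(F) = F^(5/2)*(¾ + 2/F) (y(F) = ((-3/(-4) + 2/F)*F²)*√F = ((-3*(-¼) + 2/F)*F²)*√F = ((¾ + 2/F)*F²)*√F = (F²*(¾ + 2/F))*√F = F^(5/2)*(¾ + 2/F))
(y(-5) - 79)² = ((-5)^(3/2)*(8 + 3*(-5))/4 - 79)² = ((-5*I*√5)*(8 - 15)/4 - 79)² = ((¼)*(-5*I*√5)*(-7) - 79)² = (35*I*√5/4 - 79)² = (-79 + 35*I*√5/4)²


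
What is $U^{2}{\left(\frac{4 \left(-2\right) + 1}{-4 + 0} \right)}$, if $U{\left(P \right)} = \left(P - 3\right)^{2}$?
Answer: $\frac{625}{256} \approx 2.4414$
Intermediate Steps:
$U{\left(P \right)} = \left(-3 + P\right)^{2}$
$U^{2}{\left(\frac{4 \left(-2\right) + 1}{-4 + 0} \right)} = \left(\left(-3 + \frac{4 \left(-2\right) + 1}{-4 + 0}\right)^{2}\right)^{2} = \left(\left(-3 + \frac{-8 + 1}{-4}\right)^{2}\right)^{2} = \left(\left(-3 - - \frac{7}{4}\right)^{2}\right)^{2} = \left(\left(-3 + \frac{7}{4}\right)^{2}\right)^{2} = \left(\left(- \frac{5}{4}\right)^{2}\right)^{2} = \left(\frac{25}{16}\right)^{2} = \frac{625}{256}$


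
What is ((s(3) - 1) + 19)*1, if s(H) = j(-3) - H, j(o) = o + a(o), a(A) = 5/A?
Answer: 31/3 ≈ 10.333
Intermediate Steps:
j(o) = o + 5/o
s(H) = -14/3 - H (s(H) = (-3 + 5/(-3)) - H = (-3 + 5*(-1/3)) - H = (-3 - 5/3) - H = -14/3 - H)
((s(3) - 1) + 19)*1 = (((-14/3 - 1*3) - 1) + 19)*1 = (((-14/3 - 3) - 1) + 19)*1 = ((-23/3 - 1) + 19)*1 = (-26/3 + 19)*1 = (31/3)*1 = 31/3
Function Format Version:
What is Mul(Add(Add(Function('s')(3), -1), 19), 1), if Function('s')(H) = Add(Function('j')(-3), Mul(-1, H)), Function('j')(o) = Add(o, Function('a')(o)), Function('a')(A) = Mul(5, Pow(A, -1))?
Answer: Rational(31, 3) ≈ 10.333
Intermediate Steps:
Function('j')(o) = Add(o, Mul(5, Pow(o, -1)))
Function('s')(H) = Add(Rational(-14, 3), Mul(-1, H)) (Function('s')(H) = Add(Add(-3, Mul(5, Pow(-3, -1))), Mul(-1, H)) = Add(Add(-3, Mul(5, Rational(-1, 3))), Mul(-1, H)) = Add(Add(-3, Rational(-5, 3)), Mul(-1, H)) = Add(Rational(-14, 3), Mul(-1, H)))
Mul(Add(Add(Function('s')(3), -1), 19), 1) = Mul(Add(Add(Add(Rational(-14, 3), Mul(-1, 3)), -1), 19), 1) = Mul(Add(Add(Add(Rational(-14, 3), -3), -1), 19), 1) = Mul(Add(Add(Rational(-23, 3), -1), 19), 1) = Mul(Add(Rational(-26, 3), 19), 1) = Mul(Rational(31, 3), 1) = Rational(31, 3)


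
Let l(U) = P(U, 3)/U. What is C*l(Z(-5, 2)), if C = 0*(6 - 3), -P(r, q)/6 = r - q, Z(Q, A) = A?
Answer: 0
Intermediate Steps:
P(r, q) = -6*r + 6*q (P(r, q) = -6*(r - q) = -6*r + 6*q)
l(U) = (18 - 6*U)/U (l(U) = (-6*U + 6*3)/U = (-6*U + 18)/U = (18 - 6*U)/U)
C = 0 (C = 0*3 = 0)
C*l(Z(-5, 2)) = 0*(-6 + 18/2) = 0*(-6 + 18*(½)) = 0*(-6 + 9) = 0*3 = 0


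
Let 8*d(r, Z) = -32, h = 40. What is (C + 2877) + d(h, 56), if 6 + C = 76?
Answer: 2943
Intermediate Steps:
d(r, Z) = -4 (d(r, Z) = (⅛)*(-32) = -4)
C = 70 (C = -6 + 76 = 70)
(C + 2877) + d(h, 56) = (70 + 2877) - 4 = 2947 - 4 = 2943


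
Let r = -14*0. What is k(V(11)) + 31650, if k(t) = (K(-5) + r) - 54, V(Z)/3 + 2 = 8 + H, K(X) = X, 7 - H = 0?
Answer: 31591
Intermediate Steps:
H = 7 (H = 7 - 1*0 = 7 + 0 = 7)
r = 0
V(Z) = 39 (V(Z) = -6 + 3*(8 + 7) = -6 + 3*15 = -6 + 45 = 39)
k(t) = -59 (k(t) = (-5 + 0) - 54 = -5 - 54 = -59)
k(V(11)) + 31650 = -59 + 31650 = 31591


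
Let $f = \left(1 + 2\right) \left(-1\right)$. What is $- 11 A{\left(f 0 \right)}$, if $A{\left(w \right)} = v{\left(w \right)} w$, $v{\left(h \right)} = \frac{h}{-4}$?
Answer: $0$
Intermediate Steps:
$f = -3$ ($f = 3 \left(-1\right) = -3$)
$v{\left(h \right)} = - \frac{h}{4}$ ($v{\left(h \right)} = h \left(- \frac{1}{4}\right) = - \frac{h}{4}$)
$A{\left(w \right)} = - \frac{w^{2}}{4}$ ($A{\left(w \right)} = - \frac{w}{4} w = - \frac{w^{2}}{4}$)
$- 11 A{\left(f 0 \right)} = - 11 \left(- \frac{\left(\left(-3\right) 0\right)^{2}}{4}\right) = - 11 \left(- \frac{0^{2}}{4}\right) = - 11 \left(\left(- \frac{1}{4}\right) 0\right) = \left(-11\right) 0 = 0$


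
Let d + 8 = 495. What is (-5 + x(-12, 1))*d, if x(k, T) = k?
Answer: -8279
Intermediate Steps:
d = 487 (d = -8 + 495 = 487)
(-5 + x(-12, 1))*d = (-5 - 12)*487 = -17*487 = -8279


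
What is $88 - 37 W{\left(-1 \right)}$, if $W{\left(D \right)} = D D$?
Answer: $51$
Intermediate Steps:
$W{\left(D \right)} = D^{2}$
$88 - 37 W{\left(-1 \right)} = 88 - 37 \left(-1\right)^{2} = 88 - 37 = 51$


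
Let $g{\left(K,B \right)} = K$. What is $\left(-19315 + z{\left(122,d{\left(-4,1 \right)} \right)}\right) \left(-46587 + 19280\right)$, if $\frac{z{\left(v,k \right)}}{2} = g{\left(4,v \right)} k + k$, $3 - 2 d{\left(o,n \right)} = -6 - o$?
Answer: $526752030$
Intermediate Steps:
$d{\left(o,n \right)} = \frac{9}{2} + \frac{o}{2}$ ($d{\left(o,n \right)} = \frac{3}{2} - \frac{-6 - o}{2} = \frac{3}{2} + \left(3 + \frac{o}{2}\right) = \frac{9}{2} + \frac{o}{2}$)
$z{\left(v,k \right)} = 10 k$ ($z{\left(v,k \right)} = 2 \left(4 k + k\right) = 2 \cdot 5 k = 10 k$)
$\left(-19315 + z{\left(122,d{\left(-4,1 \right)} \right)}\right) \left(-46587 + 19280\right) = \left(-19315 + 10 \left(\frac{9}{2} + \frac{1}{2} \left(-4\right)\right)\right) \left(-46587 + 19280\right) = \left(-19315 + 10 \left(\frac{9}{2} - 2\right)\right) \left(-27307\right) = \left(-19315 + 10 \cdot \frac{5}{2}\right) \left(-27307\right) = \left(-19315 + 25\right) \left(-27307\right) = \left(-19290\right) \left(-27307\right) = 526752030$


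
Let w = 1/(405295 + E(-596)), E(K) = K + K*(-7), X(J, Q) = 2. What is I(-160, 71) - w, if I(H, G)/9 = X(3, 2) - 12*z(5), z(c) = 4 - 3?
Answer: -36798391/408871 ≈ -90.000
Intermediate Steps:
z(c) = 1
E(K) = -6*K (E(K) = K - 7*K = -6*K)
w = 1/408871 (w = 1/(405295 - 6*(-596)) = 1/(405295 + 3576) = 1/408871 ≈ 2.4458e-6)
I(H, G) = -90 (I(H, G) = 9*(2 - 12*1) = 9*(2 - 12) = 9*(-10) = -90)
I(-160, 71) - w = -90 - 1*1/408871 = -90 - 1/408871 = -36798391/408871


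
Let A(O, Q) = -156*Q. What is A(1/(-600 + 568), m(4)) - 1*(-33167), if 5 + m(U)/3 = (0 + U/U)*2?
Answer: 34571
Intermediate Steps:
m(U) = -9 (m(U) = -15 + 3*((0 + U/U)*2) = -15 + 3*((0 + 1)*2) = -15 + 3*(1*2) = -15 + 3*2 = -15 + 6 = -9)
A(1/(-600 + 568), m(4)) - 1*(-33167) = -156*(-9) - 1*(-33167) = 1404 + 33167 = 34571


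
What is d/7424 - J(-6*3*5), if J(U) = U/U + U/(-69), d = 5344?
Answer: -8455/5336 ≈ -1.5845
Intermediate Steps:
J(U) = 1 - U/69 (J(U) = 1 + U*(-1/69) = 1 - U/69)
d/7424 - J(-6*3*5) = 5344/7424 - (1 - (-6*3)*5/69) = 5344*(1/7424) - (1 - (-6)*5/23) = 167/232 - (1 - 1/69*(-90)) = 167/232 - (1 + 30/23) = 167/232 - 1*53/23 = 167/232 - 53/23 = -8455/5336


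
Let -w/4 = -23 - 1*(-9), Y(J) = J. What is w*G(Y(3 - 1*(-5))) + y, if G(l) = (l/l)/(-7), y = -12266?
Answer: -12274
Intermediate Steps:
G(l) = -⅐ (G(l) = 1*(-⅐) = -⅐)
w = 56 (w = -4*(-23 - 1*(-9)) = -4*(-23 + 9) = -4*(-14) = 56)
w*G(Y(3 - 1*(-5))) + y = 56*(-⅐) - 12266 = -8 - 12266 = -12274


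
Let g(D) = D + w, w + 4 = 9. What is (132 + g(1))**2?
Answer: 19044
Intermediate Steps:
w = 5 (w = -4 + 9 = 5)
g(D) = 5 + D (g(D) = D + 5 = 5 + D)
(132 + g(1))**2 = (132 + (5 + 1))**2 = (132 + 6)**2 = 138**2 = 19044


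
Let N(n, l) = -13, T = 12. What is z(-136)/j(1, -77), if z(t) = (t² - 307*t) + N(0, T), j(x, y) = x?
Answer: 60235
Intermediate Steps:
z(t) = -13 + t² - 307*t (z(t) = (t² - 307*t) - 13 = -13 + t² - 307*t)
z(-136)/j(1, -77) = (-13 + (-136)² - 307*(-136))/1 = (-13 + 18496 + 41752)*1 = 60235*1 = 60235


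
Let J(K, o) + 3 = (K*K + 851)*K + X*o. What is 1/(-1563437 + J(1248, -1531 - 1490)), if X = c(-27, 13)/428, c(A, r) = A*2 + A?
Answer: 428/831717065501 ≈ 5.1460e-10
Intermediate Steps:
c(A, r) = 3*A (c(A, r) = 2*A + A = 3*A)
X = -81/428 (X = (3*(-27))/428 = -81*1/428 = -81/428 ≈ -0.18925)
J(K, o) = -3 - 81*o/428 + K*(851 + K²) (J(K, o) = -3 + ((K*K + 851)*K - 81*o/428) = -3 + ((K² + 851)*K - 81*o/428) = -3 + ((851 + K²)*K - 81*o/428) = -3 + (K*(851 + K²) - 81*o/428) = -3 + (-81*o/428 + K*(851 + K²)) = -3 - 81*o/428 + K*(851 + K²))
1/(-1563437 + J(1248, -1531 - 1490)) = 1/(-1563437 + (-3 + 1248³ + 851*1248 - 81*(-1531 - 1490)/428)) = 1/(-1563437 + (-3 + 1943764992 + 1062048 - 81/428*(-3021))) = 1/(-1563437 + (-3 + 1943764992 + 1062048 + 244701/428)) = 1/(-1563437 + 832386216537/428) = 1/(831717065501/428) = 428/831717065501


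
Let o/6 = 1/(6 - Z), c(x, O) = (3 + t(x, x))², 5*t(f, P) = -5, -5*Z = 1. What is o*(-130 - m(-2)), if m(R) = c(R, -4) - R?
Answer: -4080/31 ≈ -131.61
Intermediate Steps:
Z = -⅕ (Z = -⅕*1 = -⅕ ≈ -0.20000)
t(f, P) = -1 (t(f, P) = (⅕)*(-5) = -1)
c(x, O) = 4 (c(x, O) = (3 - 1)² = 2² = 4)
m(R) = 4 - R
o = 30/31 (o = 6/(6 - 1*(-⅕)) = 6/(6 + ⅕) = 6/(31/5) = 6*(5/31) = 30/31 ≈ 0.96774)
o*(-130 - m(-2)) = 30*(-130 - (4 - 1*(-2)))/31 = 30*(-130 - (4 + 2))/31 = 30*(-130 - 1*6)/31 = 30*(-130 - 6)/31 = (30/31)*(-136) = -4080/31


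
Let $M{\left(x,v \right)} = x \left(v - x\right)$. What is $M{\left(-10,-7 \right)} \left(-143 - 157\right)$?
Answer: $9000$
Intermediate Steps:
$M{\left(-10,-7 \right)} \left(-143 - 157\right) = - 10 \left(-7 - -10\right) \left(-143 - 157\right) = - 10 \left(-7 + 10\right) \left(-300\right) = \left(-10\right) 3 \left(-300\right) = \left(-30\right) \left(-300\right) = 9000$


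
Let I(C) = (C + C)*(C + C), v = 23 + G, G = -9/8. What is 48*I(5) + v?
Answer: 38575/8 ≈ 4821.9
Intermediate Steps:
G = -9/8 (G = -9*⅛ = -9/8 ≈ -1.1250)
v = 175/8 (v = 23 - 9/8 = 175/8 ≈ 21.875)
I(C) = 4*C² (I(C) = (2*C)*(2*C) = 4*C²)
48*I(5) + v = 48*(4*5²) + 175/8 = 48*(4*25) + 175/8 = 48*100 + 175/8 = 4800 + 175/8 = 38575/8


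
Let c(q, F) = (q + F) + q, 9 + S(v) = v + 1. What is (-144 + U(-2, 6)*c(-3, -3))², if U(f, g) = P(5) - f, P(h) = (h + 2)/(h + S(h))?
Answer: 149769/4 ≈ 37442.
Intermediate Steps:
S(v) = -8 + v (S(v) = -9 + (v + 1) = -9 + (1 + v) = -8 + v)
P(h) = (2 + h)/(-8 + 2*h) (P(h) = (h + 2)/(h + (-8 + h)) = (2 + h)/(-8 + 2*h))
c(q, F) = F + 2*q (c(q, F) = (F + q) + q = F + 2*q)
U(f, g) = 7/2 - f (U(f, g) = (2 + 5)/(2*(-4 + 5)) - f = (½)*7/1 - f = (½)*1*7 - f = 7/2 - f)
(-144 + U(-2, 6)*c(-3, -3))² = (-144 + (7/2 - 1*(-2))*(-3 + 2*(-3)))² = (-144 + (7/2 + 2)*(-3 - 6))² = (-144 + (11/2)*(-9))² = (-144 - 99/2)² = (-387/2)² = 149769/4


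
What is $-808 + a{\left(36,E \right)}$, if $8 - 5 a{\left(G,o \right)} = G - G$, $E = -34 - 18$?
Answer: $- \frac{4032}{5} \approx -806.4$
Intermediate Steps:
$E = -52$
$a{\left(G,o \right)} = \frac{8}{5}$ ($a{\left(G,o \right)} = \frac{8}{5} - \frac{G - G}{5} = \frac{8}{5} - 0 = \frac{8}{5} + 0 = \frac{8}{5}$)
$-808 + a{\left(36,E \right)} = -808 + \frac{8}{5} = - \frac{4032}{5}$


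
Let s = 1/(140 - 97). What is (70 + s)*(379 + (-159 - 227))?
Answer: -21077/43 ≈ -490.16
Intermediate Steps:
s = 1/43 ≈ 0.023256
(70 + s)*(379 + (-159 - 227)) = (70 + 1/43)*(379 + (-159 - 227)) = 3011*(379 - 386)/43 = (3011/43)*(-7) = -21077/43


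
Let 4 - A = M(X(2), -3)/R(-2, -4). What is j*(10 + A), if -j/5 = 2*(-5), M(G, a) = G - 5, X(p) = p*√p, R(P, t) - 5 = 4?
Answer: 6550/9 - 100*√2/9 ≈ 712.06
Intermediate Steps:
R(P, t) = 9 (R(P, t) = 5 + 4 = 9)
X(p) = p^(3/2)
M(G, a) = -5 + G
j = 50 (j = -10*(-5) = -5*(-10) = 50)
A = 41/9 - 2*√2/9 (A = 4 - (-5 + 2^(3/2))/9 = 4 - (-5 + 2*√2)/9 = 4 - (-5/9 + 2*√2/9) = 4 + (5/9 - 2*√2/9) = 41/9 - 2*√2/9 ≈ 4.2413)
j*(10 + A) = 50*(10 + (41/9 - 2*√2/9)) = 50*(131/9 - 2*√2/9) = 6550/9 - 100*√2/9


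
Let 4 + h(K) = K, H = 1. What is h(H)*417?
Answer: -1251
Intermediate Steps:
h(K) = -4 + K
h(H)*417 = (-4 + 1)*417 = -3*417 = -1251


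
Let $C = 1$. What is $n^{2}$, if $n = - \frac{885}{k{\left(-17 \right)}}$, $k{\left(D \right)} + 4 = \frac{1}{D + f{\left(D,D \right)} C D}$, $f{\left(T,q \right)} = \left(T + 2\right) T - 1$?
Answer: $\frac{14718540425625}{300710281} \approx 48946.0$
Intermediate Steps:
$f{\left(T,q \right)} = -1 + T \left(2 + T\right)$ ($f{\left(T,q \right)} = \left(2 + T\right) T - 1 = T \left(2 + T\right) - 1 = -1 + T \left(2 + T\right)$)
$k{\left(D \right)} = -4 + \frac{1}{D + D \left(-1 + D^{2} + 2 D\right)}$ ($k{\left(D \right)} = -4 + \frac{1}{D + \left(-1 + D^{2} + 2 D\right) 1 D} = -4 + \frac{1}{D + \left(-1 + D^{2} + 2 D\right) D} = -4 + \frac{1}{D + D \left(-1 + D^{2} + 2 D\right)}$)
$n = \frac{3836475}{17341}$ ($n = - \frac{885}{\frac{1}{289} \frac{1}{2 - 17} \left(1 - 8 \left(-17\right)^{2} - 4 \left(-17\right)^{3}\right)} = - \frac{885}{\frac{1}{289} \frac{1}{-15} \left(1 - 2312 - -19652\right)} = - \frac{885}{\frac{1}{289} \left(- \frac{1}{15}\right) \left(1 - 2312 + 19652\right)} = - \frac{885}{\frac{1}{289} \left(- \frac{1}{15}\right) 17341} = - \frac{885}{- \frac{17341}{4335}} = \left(-885\right) \left(- \frac{4335}{17341}\right) = \frac{3836475}{17341} \approx 221.24$)
$n^{2} = \left(\frac{3836475}{17341}\right)^{2} = \frac{14718540425625}{300710281}$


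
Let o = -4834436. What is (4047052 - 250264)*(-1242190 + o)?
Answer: -23071660677288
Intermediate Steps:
(4047052 - 250264)*(-1242190 + o) = (4047052 - 250264)*(-1242190 - 4834436) = 3796788*(-6076626) = -23071660677288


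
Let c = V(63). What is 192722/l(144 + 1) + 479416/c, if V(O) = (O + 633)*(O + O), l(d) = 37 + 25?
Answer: 151166717/48546 ≈ 3113.9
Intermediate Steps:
l(d) = 62
V(O) = 2*O*(633 + O) (V(O) = (633 + O)*(2*O) = 2*O*(633 + O))
c = 87696 (c = 2*63*(633 + 63) = 2*63*696 = 87696)
192722/l(144 + 1) + 479416/c = 192722/62 + 479416/87696 = 192722*(1/62) + 479416*(1/87696) = 96361/31 + 8561/1566 = 151166717/48546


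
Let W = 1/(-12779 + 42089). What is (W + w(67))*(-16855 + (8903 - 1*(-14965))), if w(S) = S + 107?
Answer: 35765886233/29310 ≈ 1.2203e+6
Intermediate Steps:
w(S) = 107 + S
W = 1/29310 ≈ 3.4118e-5
(W + w(67))*(-16855 + (8903 - 1*(-14965))) = (1/29310 + (107 + 67))*(-16855 + (8903 - 1*(-14965))) = (1/29310 + 174)*(-16855 + (8903 + 14965)) = 5099941*(-16855 + 23868)/29310 = (5099941/29310)*7013 = 35765886233/29310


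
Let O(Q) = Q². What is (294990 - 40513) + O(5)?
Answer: 254502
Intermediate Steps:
(294990 - 40513) + O(5) = (294990 - 40513) + 5² = 254477 + 25 = 254502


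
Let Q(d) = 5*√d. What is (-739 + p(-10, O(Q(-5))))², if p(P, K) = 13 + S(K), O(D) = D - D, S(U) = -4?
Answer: 532900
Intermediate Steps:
O(D) = 0
p(P, K) = 9 (p(P, K) = 13 - 4 = 9)
(-739 + p(-10, O(Q(-5))))² = (-739 + 9)² = (-730)² = 532900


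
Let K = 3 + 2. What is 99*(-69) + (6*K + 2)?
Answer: -6799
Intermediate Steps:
K = 5
99*(-69) + (6*K + 2) = 99*(-69) + (6*5 + 2) = -6831 + (30 + 2) = -6831 + 32 = -6799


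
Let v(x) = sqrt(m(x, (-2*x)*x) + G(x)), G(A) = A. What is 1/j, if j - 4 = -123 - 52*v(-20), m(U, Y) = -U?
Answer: -1/119 ≈ -0.0084034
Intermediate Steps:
v(x) = 0 (v(x) = sqrt(-x + x) = sqrt(0) = 0)
j = -119 (j = 4 + (-123 - 52*0) = 4 + (-123 + 0) = 4 - 123 = -119)
1/j = 1/(-119) = -1/119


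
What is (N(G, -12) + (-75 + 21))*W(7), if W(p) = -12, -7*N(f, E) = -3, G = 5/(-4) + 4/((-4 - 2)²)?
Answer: 4500/7 ≈ 642.86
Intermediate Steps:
G = -41/36 (G = 5*(-¼) + 4/((-6)²) = -5/4 + 4/36 = -5/4 + 4*(1/36) = -5/4 + ⅑ = -41/36 ≈ -1.1389)
N(f, E) = 3/7 (N(f, E) = -⅐*(-3) = 3/7)
(N(G, -12) + (-75 + 21))*W(7) = (3/7 + (-75 + 21))*(-12) = (3/7 - 54)*(-12) = -375/7*(-12) = 4500/7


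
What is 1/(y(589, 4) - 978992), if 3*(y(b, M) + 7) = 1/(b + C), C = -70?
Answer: -1557/1524301442 ≈ -1.0215e-6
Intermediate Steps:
y(b, M) = -7 + 1/(3*(-70 + b)) (y(b, M) = -7 + 1/(3*(b - 70)) = -7 + 1/(3*(-70 + b)))
1/(y(589, 4) - 978992) = 1/((1471 - 21*589)/(3*(-70 + 589)) - 978992) = 1/((⅓)*(1471 - 12369)/519 - 978992) = 1/((⅓)*(1/519)*(-10898) - 978992) = 1/(-10898/1557 - 978992) = 1/(-1524301442/1557) = -1557/1524301442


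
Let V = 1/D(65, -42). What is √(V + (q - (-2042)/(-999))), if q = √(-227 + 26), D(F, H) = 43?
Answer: √(-414329811 + 205033761*I*√201)/14319 ≈ 2.4799 + 2.8585*I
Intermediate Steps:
q = I*√201 (q = √(-201) = I*√201 ≈ 14.177*I)
V = 1/43 ≈ 0.023256
√(V + (q - (-2042)/(-999))) = √(1/43 + (I*√201 - (-2042)/(-999))) = √(1/43 + (I*√201 - (-2042)*(-1)/999)) = √(1/43 + (I*√201 - 1*2042/999)) = √(1/43 + (I*√201 - 2042/999)) = √(1/43 + (-2042/999 + I*√201)) = √(-86807/42957 + I*√201)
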